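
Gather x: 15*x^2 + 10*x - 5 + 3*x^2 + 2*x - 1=18*x^2 + 12*x - 6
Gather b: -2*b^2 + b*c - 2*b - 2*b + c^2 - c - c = -2*b^2 + b*(c - 4) + c^2 - 2*c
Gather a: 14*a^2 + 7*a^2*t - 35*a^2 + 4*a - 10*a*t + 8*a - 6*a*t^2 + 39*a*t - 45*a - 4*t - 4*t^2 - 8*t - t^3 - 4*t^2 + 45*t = a^2*(7*t - 21) + a*(-6*t^2 + 29*t - 33) - t^3 - 8*t^2 + 33*t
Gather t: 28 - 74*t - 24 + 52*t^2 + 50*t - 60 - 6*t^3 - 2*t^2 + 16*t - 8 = -6*t^3 + 50*t^2 - 8*t - 64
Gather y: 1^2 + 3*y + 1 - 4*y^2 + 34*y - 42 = -4*y^2 + 37*y - 40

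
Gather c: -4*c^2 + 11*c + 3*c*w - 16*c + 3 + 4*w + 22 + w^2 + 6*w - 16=-4*c^2 + c*(3*w - 5) + w^2 + 10*w + 9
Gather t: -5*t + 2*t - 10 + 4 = -3*t - 6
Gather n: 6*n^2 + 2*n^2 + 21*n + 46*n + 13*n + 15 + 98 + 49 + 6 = 8*n^2 + 80*n + 168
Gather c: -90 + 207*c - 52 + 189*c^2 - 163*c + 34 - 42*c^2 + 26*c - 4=147*c^2 + 70*c - 112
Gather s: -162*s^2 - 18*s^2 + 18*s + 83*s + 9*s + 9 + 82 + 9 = -180*s^2 + 110*s + 100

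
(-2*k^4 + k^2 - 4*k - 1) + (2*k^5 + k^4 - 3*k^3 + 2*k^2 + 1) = 2*k^5 - k^4 - 3*k^3 + 3*k^2 - 4*k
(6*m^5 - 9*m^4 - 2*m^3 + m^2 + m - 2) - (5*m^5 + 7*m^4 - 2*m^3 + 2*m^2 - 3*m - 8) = m^5 - 16*m^4 - m^2 + 4*m + 6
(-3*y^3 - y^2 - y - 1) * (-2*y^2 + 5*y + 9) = 6*y^5 - 13*y^4 - 30*y^3 - 12*y^2 - 14*y - 9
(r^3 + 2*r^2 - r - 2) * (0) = 0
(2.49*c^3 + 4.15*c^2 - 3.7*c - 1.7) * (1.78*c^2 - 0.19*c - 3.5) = 4.4322*c^5 + 6.9139*c^4 - 16.0895*c^3 - 16.848*c^2 + 13.273*c + 5.95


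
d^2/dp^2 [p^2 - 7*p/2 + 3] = 2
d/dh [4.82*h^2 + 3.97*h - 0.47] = 9.64*h + 3.97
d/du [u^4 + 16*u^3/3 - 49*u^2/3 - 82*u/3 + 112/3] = 4*u^3 + 16*u^2 - 98*u/3 - 82/3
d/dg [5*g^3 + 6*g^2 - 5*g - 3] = 15*g^2 + 12*g - 5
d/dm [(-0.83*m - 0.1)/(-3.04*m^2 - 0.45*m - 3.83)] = (-2.5232*m^2 - 0.608*m + 3.1339)/(9.2416*m^4 + 2.736*m^3 + 23.4889*m^2 + 3.447*m + 14.6689)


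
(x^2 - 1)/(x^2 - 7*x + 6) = (x + 1)/(x - 6)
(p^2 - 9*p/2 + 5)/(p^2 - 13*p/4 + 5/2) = 2*(2*p - 5)/(4*p - 5)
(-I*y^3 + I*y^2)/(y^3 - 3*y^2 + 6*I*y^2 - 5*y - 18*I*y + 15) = I*y^2*(1 - y)/(y^3 + 3*y^2*(-1 + 2*I) - y*(5 + 18*I) + 15)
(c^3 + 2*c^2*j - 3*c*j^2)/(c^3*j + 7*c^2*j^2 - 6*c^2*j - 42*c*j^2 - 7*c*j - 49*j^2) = c*(-c^2 - 2*c*j + 3*j^2)/(j*(-c^3 - 7*c^2*j + 6*c^2 + 42*c*j + 7*c + 49*j))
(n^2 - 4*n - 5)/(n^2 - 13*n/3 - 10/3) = 3*(n + 1)/(3*n + 2)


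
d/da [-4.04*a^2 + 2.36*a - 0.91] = 2.36 - 8.08*a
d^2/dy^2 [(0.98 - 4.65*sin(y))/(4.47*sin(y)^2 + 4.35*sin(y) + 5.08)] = (92.911185*sin(y)^5 - 168.742053*sin(y)^4 - 876.53124*sin(y)^3 + 85.2017339999999*sin(y)^2 + 889.5315*sin(y) + 198.092604)/(4.47*sin(y)^2 + 4.35*sin(y) + 5.08)^3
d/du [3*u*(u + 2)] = 6*u + 6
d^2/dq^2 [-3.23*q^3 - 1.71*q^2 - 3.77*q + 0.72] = -19.38*q - 3.42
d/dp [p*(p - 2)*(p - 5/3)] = 3*p^2 - 22*p/3 + 10/3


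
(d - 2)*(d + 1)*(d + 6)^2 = d^4 + 11*d^3 + 22*d^2 - 60*d - 72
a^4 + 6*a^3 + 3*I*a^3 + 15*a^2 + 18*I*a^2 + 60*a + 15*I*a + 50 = (a + 1)*(a + 5)*(a - 2*I)*(a + 5*I)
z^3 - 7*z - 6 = (z - 3)*(z + 1)*(z + 2)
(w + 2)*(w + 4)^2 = w^3 + 10*w^2 + 32*w + 32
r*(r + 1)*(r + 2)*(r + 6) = r^4 + 9*r^3 + 20*r^2 + 12*r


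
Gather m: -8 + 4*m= 4*m - 8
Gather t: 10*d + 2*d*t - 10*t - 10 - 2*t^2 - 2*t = 10*d - 2*t^2 + t*(2*d - 12) - 10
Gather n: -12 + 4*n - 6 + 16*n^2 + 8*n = 16*n^2 + 12*n - 18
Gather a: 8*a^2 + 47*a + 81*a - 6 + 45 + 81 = 8*a^2 + 128*a + 120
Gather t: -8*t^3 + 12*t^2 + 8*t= -8*t^3 + 12*t^2 + 8*t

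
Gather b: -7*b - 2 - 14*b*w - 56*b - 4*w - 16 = b*(-14*w - 63) - 4*w - 18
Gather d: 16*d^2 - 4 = 16*d^2 - 4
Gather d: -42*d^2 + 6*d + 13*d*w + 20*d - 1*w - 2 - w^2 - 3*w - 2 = -42*d^2 + d*(13*w + 26) - w^2 - 4*w - 4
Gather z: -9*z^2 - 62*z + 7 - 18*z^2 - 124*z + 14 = -27*z^2 - 186*z + 21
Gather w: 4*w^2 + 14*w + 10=4*w^2 + 14*w + 10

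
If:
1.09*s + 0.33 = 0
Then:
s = -0.30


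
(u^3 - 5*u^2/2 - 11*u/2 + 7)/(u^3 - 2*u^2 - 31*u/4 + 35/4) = 2*(u + 2)/(2*u + 5)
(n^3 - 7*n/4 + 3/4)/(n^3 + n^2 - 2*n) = (n^2 + n - 3/4)/(n*(n + 2))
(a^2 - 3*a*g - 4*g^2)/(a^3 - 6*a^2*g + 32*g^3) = (a + g)/(a^2 - 2*a*g - 8*g^2)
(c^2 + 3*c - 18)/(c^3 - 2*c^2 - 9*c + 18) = (c + 6)/(c^2 + c - 6)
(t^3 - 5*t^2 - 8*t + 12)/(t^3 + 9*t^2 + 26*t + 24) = (t^2 - 7*t + 6)/(t^2 + 7*t + 12)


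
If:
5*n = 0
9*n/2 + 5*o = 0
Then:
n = 0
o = 0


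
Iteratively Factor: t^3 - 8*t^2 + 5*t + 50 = (t + 2)*(t^2 - 10*t + 25) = (t - 5)*(t + 2)*(t - 5)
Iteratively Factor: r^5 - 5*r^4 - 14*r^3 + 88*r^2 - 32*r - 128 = (r + 1)*(r^4 - 6*r^3 - 8*r^2 + 96*r - 128) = (r - 2)*(r + 1)*(r^3 - 4*r^2 - 16*r + 64) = (r - 2)*(r + 1)*(r + 4)*(r^2 - 8*r + 16) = (r - 4)*(r - 2)*(r + 1)*(r + 4)*(r - 4)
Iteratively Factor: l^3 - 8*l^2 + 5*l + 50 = (l - 5)*(l^2 - 3*l - 10) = (l - 5)*(l + 2)*(l - 5)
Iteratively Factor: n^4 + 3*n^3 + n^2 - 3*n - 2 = (n + 2)*(n^3 + n^2 - n - 1) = (n + 1)*(n + 2)*(n^2 - 1) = (n + 1)^2*(n + 2)*(n - 1)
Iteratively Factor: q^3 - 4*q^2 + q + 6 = (q - 3)*(q^2 - q - 2) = (q - 3)*(q + 1)*(q - 2)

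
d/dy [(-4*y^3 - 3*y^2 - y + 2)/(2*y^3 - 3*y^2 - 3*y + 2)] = 2*(9*y^4 + 14*y^3 - 15*y^2 + 2)/(4*y^6 - 12*y^5 - 3*y^4 + 26*y^3 - 3*y^2 - 12*y + 4)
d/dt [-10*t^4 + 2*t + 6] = 2 - 40*t^3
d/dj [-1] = 0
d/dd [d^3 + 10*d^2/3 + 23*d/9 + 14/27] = 3*d^2 + 20*d/3 + 23/9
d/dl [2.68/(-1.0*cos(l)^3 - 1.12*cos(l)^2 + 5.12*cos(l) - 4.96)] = (-8.04*cos(l)^2 - 6.0032*cos(l) + 13.7216)*sin(l)/(1.0*cos(l)^3 + 1.12*cos(l)^2 - 5.12*cos(l) + 4.96)^2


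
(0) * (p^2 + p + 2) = 0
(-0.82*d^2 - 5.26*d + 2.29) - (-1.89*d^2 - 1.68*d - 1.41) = 1.07*d^2 - 3.58*d + 3.7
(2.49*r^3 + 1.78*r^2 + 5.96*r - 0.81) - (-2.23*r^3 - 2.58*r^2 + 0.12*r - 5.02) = 4.72*r^3 + 4.36*r^2 + 5.84*r + 4.21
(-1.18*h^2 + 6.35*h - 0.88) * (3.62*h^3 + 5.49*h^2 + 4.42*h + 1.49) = -4.2716*h^5 + 16.5088*h^4 + 26.4603*h^3 + 21.4776*h^2 + 5.5719*h - 1.3112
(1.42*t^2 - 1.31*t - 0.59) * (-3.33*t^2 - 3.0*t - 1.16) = -4.7286*t^4 + 0.102300000000001*t^3 + 4.2475*t^2 + 3.2896*t + 0.6844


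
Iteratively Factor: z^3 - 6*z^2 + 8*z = (z - 4)*(z^2 - 2*z) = z*(z - 4)*(z - 2)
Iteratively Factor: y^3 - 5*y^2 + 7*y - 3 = (y - 1)*(y^2 - 4*y + 3) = (y - 3)*(y - 1)*(y - 1)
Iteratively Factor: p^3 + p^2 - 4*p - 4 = (p + 1)*(p^2 - 4) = (p - 2)*(p + 1)*(p + 2)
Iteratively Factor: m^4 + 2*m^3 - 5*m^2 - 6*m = (m + 3)*(m^3 - m^2 - 2*m) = (m - 2)*(m + 3)*(m^2 + m) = m*(m - 2)*(m + 3)*(m + 1)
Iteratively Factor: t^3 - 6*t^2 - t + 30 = (t + 2)*(t^2 - 8*t + 15) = (t - 3)*(t + 2)*(t - 5)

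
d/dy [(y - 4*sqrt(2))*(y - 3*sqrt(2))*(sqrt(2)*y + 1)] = 3*sqrt(2)*y^2 - 26*y + 17*sqrt(2)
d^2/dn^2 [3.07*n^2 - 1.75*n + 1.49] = 6.14000000000000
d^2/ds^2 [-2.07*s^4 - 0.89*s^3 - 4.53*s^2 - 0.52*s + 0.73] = -24.84*s^2 - 5.34*s - 9.06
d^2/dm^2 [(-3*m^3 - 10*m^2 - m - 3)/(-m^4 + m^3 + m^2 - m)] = 6*(m^7 + 12*m^6 + 18*m^5 + 30*m^4 + 10*m^3 - 3*m^2 - m + 1)/(m^3*(m^7 - m^6 - 3*m^5 + 3*m^4 + 3*m^3 - 3*m^2 - m + 1))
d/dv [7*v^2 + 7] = 14*v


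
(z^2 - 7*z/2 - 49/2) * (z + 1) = z^3 - 5*z^2/2 - 28*z - 49/2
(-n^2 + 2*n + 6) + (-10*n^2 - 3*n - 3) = -11*n^2 - n + 3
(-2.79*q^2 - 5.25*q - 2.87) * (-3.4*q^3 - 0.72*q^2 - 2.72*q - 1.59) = 9.486*q^5 + 19.8588*q^4 + 21.1268*q^3 + 20.7825*q^2 + 16.1539*q + 4.5633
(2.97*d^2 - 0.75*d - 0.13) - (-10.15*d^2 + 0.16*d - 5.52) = 13.12*d^2 - 0.91*d + 5.39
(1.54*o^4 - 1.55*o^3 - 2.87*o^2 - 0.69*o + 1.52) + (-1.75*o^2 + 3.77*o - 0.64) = 1.54*o^4 - 1.55*o^3 - 4.62*o^2 + 3.08*o + 0.88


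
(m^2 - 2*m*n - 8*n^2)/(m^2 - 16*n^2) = (m + 2*n)/(m + 4*n)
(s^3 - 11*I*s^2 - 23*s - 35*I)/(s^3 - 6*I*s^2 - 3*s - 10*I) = (s - 7*I)/(s - 2*I)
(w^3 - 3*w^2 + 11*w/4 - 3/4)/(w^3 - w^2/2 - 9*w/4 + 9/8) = 2*(w - 1)/(2*w + 3)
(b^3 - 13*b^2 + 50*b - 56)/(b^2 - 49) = (b^2 - 6*b + 8)/(b + 7)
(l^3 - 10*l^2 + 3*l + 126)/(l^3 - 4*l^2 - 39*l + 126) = (l^2 - 3*l - 18)/(l^2 + 3*l - 18)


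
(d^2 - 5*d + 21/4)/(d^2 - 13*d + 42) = (d^2 - 5*d + 21/4)/(d^2 - 13*d + 42)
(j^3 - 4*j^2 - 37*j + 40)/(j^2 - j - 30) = (j^2 - 9*j + 8)/(j - 6)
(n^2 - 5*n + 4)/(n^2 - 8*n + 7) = (n - 4)/(n - 7)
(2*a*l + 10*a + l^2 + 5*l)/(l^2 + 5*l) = (2*a + l)/l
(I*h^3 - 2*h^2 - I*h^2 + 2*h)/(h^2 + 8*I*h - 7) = h*(I*h^2 - 2*h - I*h + 2)/(h^2 + 8*I*h - 7)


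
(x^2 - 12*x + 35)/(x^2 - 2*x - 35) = (x - 5)/(x + 5)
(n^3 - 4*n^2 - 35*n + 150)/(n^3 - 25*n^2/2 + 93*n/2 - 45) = 2*(n^2 + n - 30)/(2*n^2 - 15*n + 18)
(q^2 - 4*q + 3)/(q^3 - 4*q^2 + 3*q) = 1/q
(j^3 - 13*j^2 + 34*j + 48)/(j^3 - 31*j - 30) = (j - 8)/(j + 5)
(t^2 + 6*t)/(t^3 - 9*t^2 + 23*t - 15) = t*(t + 6)/(t^3 - 9*t^2 + 23*t - 15)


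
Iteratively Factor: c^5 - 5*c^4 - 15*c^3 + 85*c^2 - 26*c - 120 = (c - 3)*(c^4 - 2*c^3 - 21*c^2 + 22*c + 40) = (c - 3)*(c - 2)*(c^3 - 21*c - 20) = (c - 3)*(c - 2)*(c + 1)*(c^2 - c - 20) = (c - 5)*(c - 3)*(c - 2)*(c + 1)*(c + 4)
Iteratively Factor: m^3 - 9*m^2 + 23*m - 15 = (m - 5)*(m^2 - 4*m + 3) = (m - 5)*(m - 3)*(m - 1)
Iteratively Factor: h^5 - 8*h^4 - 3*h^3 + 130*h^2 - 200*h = (h + 4)*(h^4 - 12*h^3 + 45*h^2 - 50*h) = (h - 2)*(h + 4)*(h^3 - 10*h^2 + 25*h) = (h - 5)*(h - 2)*(h + 4)*(h^2 - 5*h) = h*(h - 5)*(h - 2)*(h + 4)*(h - 5)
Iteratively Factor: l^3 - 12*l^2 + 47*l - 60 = (l - 3)*(l^2 - 9*l + 20) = (l - 5)*(l - 3)*(l - 4)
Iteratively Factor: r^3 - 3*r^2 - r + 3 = (r + 1)*(r^2 - 4*r + 3) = (r - 3)*(r + 1)*(r - 1)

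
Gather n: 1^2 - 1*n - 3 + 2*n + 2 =n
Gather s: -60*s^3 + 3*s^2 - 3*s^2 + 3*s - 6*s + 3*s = -60*s^3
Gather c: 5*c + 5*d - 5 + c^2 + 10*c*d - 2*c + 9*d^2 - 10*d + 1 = c^2 + c*(10*d + 3) + 9*d^2 - 5*d - 4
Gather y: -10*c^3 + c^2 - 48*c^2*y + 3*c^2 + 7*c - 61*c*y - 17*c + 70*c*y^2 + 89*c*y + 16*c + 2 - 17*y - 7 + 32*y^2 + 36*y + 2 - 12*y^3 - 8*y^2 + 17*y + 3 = -10*c^3 + 4*c^2 + 6*c - 12*y^3 + y^2*(70*c + 24) + y*(-48*c^2 + 28*c + 36)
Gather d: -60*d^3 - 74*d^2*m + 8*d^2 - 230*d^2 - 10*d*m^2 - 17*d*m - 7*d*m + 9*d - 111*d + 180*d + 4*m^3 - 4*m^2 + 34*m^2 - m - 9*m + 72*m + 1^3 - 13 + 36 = -60*d^3 + d^2*(-74*m - 222) + d*(-10*m^2 - 24*m + 78) + 4*m^3 + 30*m^2 + 62*m + 24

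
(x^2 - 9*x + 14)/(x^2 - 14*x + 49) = (x - 2)/(x - 7)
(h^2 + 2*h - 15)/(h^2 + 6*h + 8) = (h^2 + 2*h - 15)/(h^2 + 6*h + 8)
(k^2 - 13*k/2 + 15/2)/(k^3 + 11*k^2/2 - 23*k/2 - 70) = (2*k^2 - 13*k + 15)/(2*k^3 + 11*k^2 - 23*k - 140)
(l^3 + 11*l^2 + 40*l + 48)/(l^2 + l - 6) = (l^2 + 8*l + 16)/(l - 2)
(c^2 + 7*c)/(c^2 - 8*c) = (c + 7)/(c - 8)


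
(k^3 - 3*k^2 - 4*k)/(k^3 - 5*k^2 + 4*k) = (k + 1)/(k - 1)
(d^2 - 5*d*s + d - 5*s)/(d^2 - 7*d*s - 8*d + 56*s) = (d^2 - 5*d*s + d - 5*s)/(d^2 - 7*d*s - 8*d + 56*s)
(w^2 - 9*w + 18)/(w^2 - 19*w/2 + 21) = 2*(w - 3)/(2*w - 7)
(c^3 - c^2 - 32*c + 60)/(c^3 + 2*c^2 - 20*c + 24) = (c - 5)/(c - 2)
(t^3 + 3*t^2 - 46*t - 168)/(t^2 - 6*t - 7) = (t^2 + 10*t + 24)/(t + 1)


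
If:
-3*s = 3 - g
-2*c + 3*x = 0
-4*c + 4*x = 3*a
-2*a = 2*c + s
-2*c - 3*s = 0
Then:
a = 0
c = 0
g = 3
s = 0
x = 0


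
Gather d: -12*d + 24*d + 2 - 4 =12*d - 2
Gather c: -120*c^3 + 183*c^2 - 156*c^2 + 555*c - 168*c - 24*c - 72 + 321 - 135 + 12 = -120*c^3 + 27*c^2 + 363*c + 126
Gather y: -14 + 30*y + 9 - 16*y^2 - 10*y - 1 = -16*y^2 + 20*y - 6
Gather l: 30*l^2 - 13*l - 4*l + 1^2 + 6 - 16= 30*l^2 - 17*l - 9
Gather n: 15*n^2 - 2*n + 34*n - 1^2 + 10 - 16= 15*n^2 + 32*n - 7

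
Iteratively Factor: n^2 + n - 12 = (n + 4)*(n - 3)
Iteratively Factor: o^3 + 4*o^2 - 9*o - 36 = (o + 3)*(o^2 + o - 12) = (o - 3)*(o + 3)*(o + 4)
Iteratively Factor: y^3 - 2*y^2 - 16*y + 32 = (y - 2)*(y^2 - 16) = (y - 2)*(y + 4)*(y - 4)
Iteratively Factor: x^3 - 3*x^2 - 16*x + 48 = (x - 3)*(x^2 - 16) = (x - 4)*(x - 3)*(x + 4)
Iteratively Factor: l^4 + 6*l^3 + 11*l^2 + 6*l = (l + 1)*(l^3 + 5*l^2 + 6*l) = (l + 1)*(l + 3)*(l^2 + 2*l) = l*(l + 1)*(l + 3)*(l + 2)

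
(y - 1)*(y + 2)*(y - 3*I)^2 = y^4 + y^3 - 6*I*y^3 - 11*y^2 - 6*I*y^2 - 9*y + 12*I*y + 18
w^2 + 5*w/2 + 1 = (w + 1/2)*(w + 2)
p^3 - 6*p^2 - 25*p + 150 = (p - 6)*(p - 5)*(p + 5)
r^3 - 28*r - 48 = (r - 6)*(r + 2)*(r + 4)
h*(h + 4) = h^2 + 4*h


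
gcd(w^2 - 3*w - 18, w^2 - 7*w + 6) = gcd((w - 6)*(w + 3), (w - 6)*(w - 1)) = w - 6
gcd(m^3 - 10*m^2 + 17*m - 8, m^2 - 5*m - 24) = m - 8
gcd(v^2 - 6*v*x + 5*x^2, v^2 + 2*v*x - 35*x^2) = -v + 5*x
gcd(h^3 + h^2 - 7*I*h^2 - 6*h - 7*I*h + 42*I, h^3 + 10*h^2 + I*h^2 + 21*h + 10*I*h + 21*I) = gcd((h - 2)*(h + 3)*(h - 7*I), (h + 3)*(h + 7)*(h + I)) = h + 3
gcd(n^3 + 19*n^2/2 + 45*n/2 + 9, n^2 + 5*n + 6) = n + 3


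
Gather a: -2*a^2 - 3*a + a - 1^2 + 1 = -2*a^2 - 2*a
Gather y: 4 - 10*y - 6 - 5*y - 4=-15*y - 6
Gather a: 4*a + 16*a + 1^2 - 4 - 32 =20*a - 35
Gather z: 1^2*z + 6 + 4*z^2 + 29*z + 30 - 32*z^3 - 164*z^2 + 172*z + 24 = -32*z^3 - 160*z^2 + 202*z + 60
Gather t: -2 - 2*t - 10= -2*t - 12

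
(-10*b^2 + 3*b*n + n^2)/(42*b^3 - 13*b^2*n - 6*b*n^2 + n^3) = (-5*b - n)/(21*b^2 + 4*b*n - n^2)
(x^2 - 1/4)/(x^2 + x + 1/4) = (2*x - 1)/(2*x + 1)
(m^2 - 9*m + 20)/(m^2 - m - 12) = (m - 5)/(m + 3)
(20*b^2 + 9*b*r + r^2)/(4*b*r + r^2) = (5*b + r)/r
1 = 1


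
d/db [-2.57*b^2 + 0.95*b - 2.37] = 0.95 - 5.14*b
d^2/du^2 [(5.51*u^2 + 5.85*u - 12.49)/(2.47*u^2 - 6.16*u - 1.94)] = (239.052034*u^3 - 298.784538*u^2 + 1308.419268*u - 1165.92506)/(15.069223*u^6 - 112.744632*u^5 + 245.669658*u^4 - 56.639968*u^3 - 192.955116*u^2 - 69.551328*u - 7.301384)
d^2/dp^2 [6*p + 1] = 0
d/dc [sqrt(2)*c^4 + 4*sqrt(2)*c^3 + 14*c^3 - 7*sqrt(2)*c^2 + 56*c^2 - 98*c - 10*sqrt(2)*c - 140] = 4*sqrt(2)*c^3 + 12*sqrt(2)*c^2 + 42*c^2 - 14*sqrt(2)*c + 112*c - 98 - 10*sqrt(2)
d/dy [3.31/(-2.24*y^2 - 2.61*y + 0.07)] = (14.8288*y + 8.6391)/(2.24*y^2 + 2.61*y - 0.07)^2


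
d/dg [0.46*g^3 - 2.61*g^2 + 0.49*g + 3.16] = 1.38*g^2 - 5.22*g + 0.49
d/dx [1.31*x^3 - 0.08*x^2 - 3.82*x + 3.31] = 3.93*x^2 - 0.16*x - 3.82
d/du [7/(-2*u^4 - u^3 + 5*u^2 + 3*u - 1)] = 7*(8*u^3 + 3*u^2 - 10*u - 3)/(2*u^4 + u^3 - 5*u^2 - 3*u + 1)^2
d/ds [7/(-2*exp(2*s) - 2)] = 7/(4*cosh(s)^2)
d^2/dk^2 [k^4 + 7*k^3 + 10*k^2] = 12*k^2 + 42*k + 20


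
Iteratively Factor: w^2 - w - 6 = (w + 2)*(w - 3)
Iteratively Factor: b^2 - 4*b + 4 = (b - 2)*(b - 2)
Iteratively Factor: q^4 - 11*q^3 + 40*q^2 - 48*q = (q - 4)*(q^3 - 7*q^2 + 12*q) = (q - 4)^2*(q^2 - 3*q) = (q - 4)^2*(q - 3)*(q)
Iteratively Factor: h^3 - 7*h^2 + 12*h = (h)*(h^2 - 7*h + 12) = h*(h - 3)*(h - 4)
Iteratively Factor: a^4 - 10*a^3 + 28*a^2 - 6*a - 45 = (a - 3)*(a^3 - 7*a^2 + 7*a + 15) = (a - 3)*(a + 1)*(a^2 - 8*a + 15) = (a - 5)*(a - 3)*(a + 1)*(a - 3)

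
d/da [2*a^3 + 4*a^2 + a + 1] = 6*a^2 + 8*a + 1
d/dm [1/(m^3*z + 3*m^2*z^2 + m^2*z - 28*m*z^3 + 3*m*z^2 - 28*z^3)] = (-3*m^2 - 6*m*z - 2*m + 28*z^2 - 3*z)/(z*(m^3 + 3*m^2*z + m^2 - 28*m*z^2 + 3*m*z - 28*z^2)^2)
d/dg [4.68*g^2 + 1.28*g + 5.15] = 9.36*g + 1.28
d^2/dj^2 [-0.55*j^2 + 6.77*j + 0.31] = -1.10000000000000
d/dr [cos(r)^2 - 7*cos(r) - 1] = (7 - 2*cos(r))*sin(r)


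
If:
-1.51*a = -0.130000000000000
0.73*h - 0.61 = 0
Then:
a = 0.09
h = 0.84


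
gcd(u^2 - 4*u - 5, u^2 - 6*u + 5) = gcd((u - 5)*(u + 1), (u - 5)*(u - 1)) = u - 5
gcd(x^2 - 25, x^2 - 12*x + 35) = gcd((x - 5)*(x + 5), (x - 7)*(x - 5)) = x - 5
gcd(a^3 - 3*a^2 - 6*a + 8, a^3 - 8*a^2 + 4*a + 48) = a^2 - 2*a - 8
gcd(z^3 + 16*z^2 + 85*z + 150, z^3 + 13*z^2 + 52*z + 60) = z^2 + 11*z + 30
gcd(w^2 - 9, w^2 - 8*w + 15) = w - 3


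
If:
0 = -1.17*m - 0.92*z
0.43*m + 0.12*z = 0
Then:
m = 0.00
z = 0.00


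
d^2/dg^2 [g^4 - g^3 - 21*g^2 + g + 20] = 12*g^2 - 6*g - 42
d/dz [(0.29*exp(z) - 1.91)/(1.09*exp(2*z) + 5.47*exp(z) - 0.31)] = (-0.3161*exp(2*z) + 4.1638*exp(z) + 10.3578)*exp(z)/(1.1881*exp(4*z) + 11.9246*exp(3*z) + 29.2451*exp(2*z) - 3.3914*exp(z) + 0.0961)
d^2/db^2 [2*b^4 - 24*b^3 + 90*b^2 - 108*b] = 24*b^2 - 144*b + 180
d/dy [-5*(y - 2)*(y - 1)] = 15 - 10*y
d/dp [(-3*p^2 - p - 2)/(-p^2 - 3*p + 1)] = (8*p^2 - 10*p - 7)/(p^4 + 6*p^3 + 7*p^2 - 6*p + 1)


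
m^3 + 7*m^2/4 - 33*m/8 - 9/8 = (m - 3/2)*(m + 1/4)*(m + 3)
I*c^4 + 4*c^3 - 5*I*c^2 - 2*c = c*(c - 2*I)*(c - I)*(I*c + 1)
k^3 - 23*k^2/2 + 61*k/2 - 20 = (k - 8)*(k - 5/2)*(k - 1)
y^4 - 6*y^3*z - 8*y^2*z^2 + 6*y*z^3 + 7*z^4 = (y - 7*z)*(y - z)*(y + z)^2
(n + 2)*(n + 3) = n^2 + 5*n + 6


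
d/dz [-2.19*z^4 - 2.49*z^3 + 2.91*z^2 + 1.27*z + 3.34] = -8.76*z^3 - 7.47*z^2 + 5.82*z + 1.27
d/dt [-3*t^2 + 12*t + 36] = 12 - 6*t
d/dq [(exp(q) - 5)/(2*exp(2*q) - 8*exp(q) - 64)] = (-(exp(q) - 5)*(exp(q) - 2) + exp(2*q)/2 - 2*exp(q) - 16)*exp(q)/(-exp(2*q) + 4*exp(q) + 32)^2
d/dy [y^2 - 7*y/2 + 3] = 2*y - 7/2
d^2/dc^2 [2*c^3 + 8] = 12*c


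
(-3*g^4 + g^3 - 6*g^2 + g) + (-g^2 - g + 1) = -3*g^4 + g^3 - 7*g^2 + 1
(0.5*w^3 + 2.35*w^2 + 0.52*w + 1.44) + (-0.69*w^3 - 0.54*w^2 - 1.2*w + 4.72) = -0.19*w^3 + 1.81*w^2 - 0.68*w + 6.16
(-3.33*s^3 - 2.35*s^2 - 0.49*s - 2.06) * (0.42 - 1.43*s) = 4.7619*s^4 + 1.9619*s^3 - 0.2863*s^2 + 2.74*s - 0.8652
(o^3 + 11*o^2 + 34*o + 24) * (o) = o^4 + 11*o^3 + 34*o^2 + 24*o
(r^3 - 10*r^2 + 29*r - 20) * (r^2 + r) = r^5 - 9*r^4 + 19*r^3 + 9*r^2 - 20*r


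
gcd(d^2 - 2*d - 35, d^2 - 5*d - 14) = d - 7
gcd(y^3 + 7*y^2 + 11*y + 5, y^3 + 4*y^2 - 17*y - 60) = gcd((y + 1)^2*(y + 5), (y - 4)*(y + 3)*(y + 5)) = y + 5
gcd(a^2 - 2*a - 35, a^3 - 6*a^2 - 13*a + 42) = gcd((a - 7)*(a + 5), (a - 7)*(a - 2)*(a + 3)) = a - 7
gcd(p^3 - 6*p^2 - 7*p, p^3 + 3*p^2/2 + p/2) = p^2 + p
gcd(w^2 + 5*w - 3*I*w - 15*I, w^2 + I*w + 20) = 1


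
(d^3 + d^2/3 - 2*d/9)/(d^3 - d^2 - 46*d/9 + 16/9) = d*(3*d + 2)/(3*d^2 - 2*d - 16)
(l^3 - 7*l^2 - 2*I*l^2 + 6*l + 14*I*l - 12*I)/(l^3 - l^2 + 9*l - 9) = (l^2 - 2*l*(3 + I) + 12*I)/(l^2 + 9)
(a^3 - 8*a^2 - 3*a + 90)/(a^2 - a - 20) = (a^2 - 3*a - 18)/(a + 4)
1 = 1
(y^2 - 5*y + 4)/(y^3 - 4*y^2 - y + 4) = 1/(y + 1)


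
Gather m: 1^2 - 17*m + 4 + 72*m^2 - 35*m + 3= 72*m^2 - 52*m + 8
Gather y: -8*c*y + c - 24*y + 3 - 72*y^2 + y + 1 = c - 72*y^2 + y*(-8*c - 23) + 4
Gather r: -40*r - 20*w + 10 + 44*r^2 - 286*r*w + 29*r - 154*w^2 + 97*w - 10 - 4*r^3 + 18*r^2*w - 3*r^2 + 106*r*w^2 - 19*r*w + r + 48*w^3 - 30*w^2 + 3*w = -4*r^3 + r^2*(18*w + 41) + r*(106*w^2 - 305*w - 10) + 48*w^3 - 184*w^2 + 80*w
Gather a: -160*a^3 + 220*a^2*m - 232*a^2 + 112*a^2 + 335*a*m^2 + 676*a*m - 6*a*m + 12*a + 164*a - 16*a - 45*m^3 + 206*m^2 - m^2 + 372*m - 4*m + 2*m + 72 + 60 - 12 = -160*a^3 + a^2*(220*m - 120) + a*(335*m^2 + 670*m + 160) - 45*m^3 + 205*m^2 + 370*m + 120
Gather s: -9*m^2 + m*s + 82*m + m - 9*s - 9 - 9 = -9*m^2 + 83*m + s*(m - 9) - 18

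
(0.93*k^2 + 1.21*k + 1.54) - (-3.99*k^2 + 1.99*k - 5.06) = 4.92*k^2 - 0.78*k + 6.6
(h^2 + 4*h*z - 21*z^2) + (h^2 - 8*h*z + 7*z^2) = 2*h^2 - 4*h*z - 14*z^2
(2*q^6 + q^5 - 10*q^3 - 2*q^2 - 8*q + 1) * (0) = 0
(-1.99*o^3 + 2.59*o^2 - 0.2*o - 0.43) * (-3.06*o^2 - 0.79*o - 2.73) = 6.0894*o^5 - 6.3533*o^4 + 3.9986*o^3 - 5.5969*o^2 + 0.8857*o + 1.1739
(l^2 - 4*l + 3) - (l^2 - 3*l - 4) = 7 - l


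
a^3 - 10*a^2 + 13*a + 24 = (a - 8)*(a - 3)*(a + 1)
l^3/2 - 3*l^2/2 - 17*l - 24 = (l/2 + 1)*(l - 8)*(l + 3)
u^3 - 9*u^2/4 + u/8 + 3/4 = (u - 2)*(u - 3/4)*(u + 1/2)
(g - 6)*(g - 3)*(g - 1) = g^3 - 10*g^2 + 27*g - 18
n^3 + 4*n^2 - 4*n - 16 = (n - 2)*(n + 2)*(n + 4)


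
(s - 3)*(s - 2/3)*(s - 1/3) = s^3 - 4*s^2 + 29*s/9 - 2/3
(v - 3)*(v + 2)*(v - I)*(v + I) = v^4 - v^3 - 5*v^2 - v - 6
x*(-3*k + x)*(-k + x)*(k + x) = 3*k^3*x - k^2*x^2 - 3*k*x^3 + x^4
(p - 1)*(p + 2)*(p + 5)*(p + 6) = p^4 + 12*p^3 + 39*p^2 + 8*p - 60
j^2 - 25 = (j - 5)*(j + 5)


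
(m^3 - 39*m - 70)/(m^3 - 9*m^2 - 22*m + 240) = (m^2 - 5*m - 14)/(m^2 - 14*m + 48)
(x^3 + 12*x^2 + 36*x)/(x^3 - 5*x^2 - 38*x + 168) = x*(x + 6)/(x^2 - 11*x + 28)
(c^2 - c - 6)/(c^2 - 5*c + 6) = (c + 2)/(c - 2)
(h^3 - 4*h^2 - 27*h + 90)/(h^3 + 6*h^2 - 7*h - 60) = (h - 6)/(h + 4)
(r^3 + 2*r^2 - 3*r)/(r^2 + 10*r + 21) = r*(r - 1)/(r + 7)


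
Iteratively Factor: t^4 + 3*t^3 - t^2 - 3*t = (t - 1)*(t^3 + 4*t^2 + 3*t) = t*(t - 1)*(t^2 + 4*t + 3) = t*(t - 1)*(t + 3)*(t + 1)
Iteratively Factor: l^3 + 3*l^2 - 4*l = (l - 1)*(l^2 + 4*l) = l*(l - 1)*(l + 4)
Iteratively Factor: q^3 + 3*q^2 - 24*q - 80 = (q + 4)*(q^2 - q - 20) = (q - 5)*(q + 4)*(q + 4)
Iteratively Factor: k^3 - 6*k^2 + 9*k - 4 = (k - 4)*(k^2 - 2*k + 1) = (k - 4)*(k - 1)*(k - 1)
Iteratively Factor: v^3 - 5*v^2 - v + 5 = (v - 1)*(v^2 - 4*v - 5) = (v - 1)*(v + 1)*(v - 5)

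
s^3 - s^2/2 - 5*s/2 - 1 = (s - 2)*(s + 1/2)*(s + 1)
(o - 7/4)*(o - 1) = o^2 - 11*o/4 + 7/4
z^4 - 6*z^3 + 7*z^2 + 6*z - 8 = (z - 4)*(z - 2)*(z - 1)*(z + 1)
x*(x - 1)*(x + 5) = x^3 + 4*x^2 - 5*x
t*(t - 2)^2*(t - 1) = t^4 - 5*t^3 + 8*t^2 - 4*t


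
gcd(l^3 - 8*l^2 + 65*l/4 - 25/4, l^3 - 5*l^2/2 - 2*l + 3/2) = l - 1/2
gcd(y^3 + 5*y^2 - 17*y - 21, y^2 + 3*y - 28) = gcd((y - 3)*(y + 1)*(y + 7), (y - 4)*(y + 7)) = y + 7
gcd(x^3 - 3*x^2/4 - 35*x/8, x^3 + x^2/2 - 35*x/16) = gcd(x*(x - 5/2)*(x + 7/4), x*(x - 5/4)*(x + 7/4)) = x^2 + 7*x/4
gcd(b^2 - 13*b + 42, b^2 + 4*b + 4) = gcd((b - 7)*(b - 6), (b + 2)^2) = 1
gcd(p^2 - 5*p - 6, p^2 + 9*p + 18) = 1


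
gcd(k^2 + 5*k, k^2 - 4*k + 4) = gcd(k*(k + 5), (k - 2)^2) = 1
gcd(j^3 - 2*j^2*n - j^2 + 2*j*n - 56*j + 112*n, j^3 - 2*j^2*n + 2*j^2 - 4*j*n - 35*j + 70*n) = j^2 - 2*j*n + 7*j - 14*n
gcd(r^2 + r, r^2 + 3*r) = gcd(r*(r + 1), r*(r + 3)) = r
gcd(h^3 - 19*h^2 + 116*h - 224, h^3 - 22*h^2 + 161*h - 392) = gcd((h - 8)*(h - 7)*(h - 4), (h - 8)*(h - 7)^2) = h^2 - 15*h + 56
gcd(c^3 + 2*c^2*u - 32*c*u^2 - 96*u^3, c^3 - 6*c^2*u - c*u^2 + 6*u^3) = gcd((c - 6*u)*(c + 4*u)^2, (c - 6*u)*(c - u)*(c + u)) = -c + 6*u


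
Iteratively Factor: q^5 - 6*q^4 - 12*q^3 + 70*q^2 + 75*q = (q + 3)*(q^4 - 9*q^3 + 15*q^2 + 25*q) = (q - 5)*(q + 3)*(q^3 - 4*q^2 - 5*q) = q*(q - 5)*(q + 3)*(q^2 - 4*q - 5) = q*(q - 5)^2*(q + 3)*(q + 1)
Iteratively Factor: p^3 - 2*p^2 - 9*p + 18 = (p - 2)*(p^2 - 9) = (p - 3)*(p - 2)*(p + 3)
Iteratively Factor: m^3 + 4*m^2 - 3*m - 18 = (m + 3)*(m^2 + m - 6) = (m + 3)^2*(m - 2)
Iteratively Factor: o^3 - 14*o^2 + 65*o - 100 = (o - 4)*(o^2 - 10*o + 25) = (o - 5)*(o - 4)*(o - 5)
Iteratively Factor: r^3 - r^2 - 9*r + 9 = (r - 1)*(r^2 - 9) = (r - 3)*(r - 1)*(r + 3)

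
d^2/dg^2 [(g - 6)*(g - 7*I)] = 2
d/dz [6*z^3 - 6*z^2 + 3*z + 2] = 18*z^2 - 12*z + 3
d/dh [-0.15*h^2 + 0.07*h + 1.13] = 0.07 - 0.3*h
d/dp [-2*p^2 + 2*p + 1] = 2 - 4*p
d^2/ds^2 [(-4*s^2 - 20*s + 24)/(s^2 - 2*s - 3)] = 8*(-7*s^3 + 9*s^2 - 81*s + 63)/(s^6 - 6*s^5 + 3*s^4 + 28*s^3 - 9*s^2 - 54*s - 27)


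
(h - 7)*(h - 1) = h^2 - 8*h + 7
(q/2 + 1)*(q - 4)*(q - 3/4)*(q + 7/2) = q^4/2 + 3*q^3/8 - 129*q^2/16 - 67*q/8 + 21/2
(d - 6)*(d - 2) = d^2 - 8*d + 12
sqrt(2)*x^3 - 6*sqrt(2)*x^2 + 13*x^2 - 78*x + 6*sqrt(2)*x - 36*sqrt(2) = (x - 6)*(x + 6*sqrt(2))*(sqrt(2)*x + 1)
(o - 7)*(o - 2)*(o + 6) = o^3 - 3*o^2 - 40*o + 84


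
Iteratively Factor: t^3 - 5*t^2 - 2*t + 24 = (t - 3)*(t^2 - 2*t - 8) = (t - 4)*(t - 3)*(t + 2)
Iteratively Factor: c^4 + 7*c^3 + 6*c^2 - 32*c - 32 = (c - 2)*(c^3 + 9*c^2 + 24*c + 16) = (c - 2)*(c + 1)*(c^2 + 8*c + 16) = (c - 2)*(c + 1)*(c + 4)*(c + 4)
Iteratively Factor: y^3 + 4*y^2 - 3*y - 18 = (y + 3)*(y^2 + y - 6) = (y + 3)^2*(y - 2)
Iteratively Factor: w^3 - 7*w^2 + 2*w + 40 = (w - 5)*(w^2 - 2*w - 8) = (w - 5)*(w - 4)*(w + 2)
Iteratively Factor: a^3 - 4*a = (a)*(a^2 - 4) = a*(a + 2)*(a - 2)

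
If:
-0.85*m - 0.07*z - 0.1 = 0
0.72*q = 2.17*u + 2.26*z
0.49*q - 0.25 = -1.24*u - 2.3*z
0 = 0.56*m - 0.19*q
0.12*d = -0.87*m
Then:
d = 1.28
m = -0.18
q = -0.52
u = -0.91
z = 0.71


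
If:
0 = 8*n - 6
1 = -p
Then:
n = 3/4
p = -1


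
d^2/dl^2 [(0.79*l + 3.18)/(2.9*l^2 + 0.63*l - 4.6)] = ((0.79*l + 3.18)*(5.8*l + 0.63)*(11.6*l + 1.26) - (13.746*l + 19.4394)*(2.9*l^2 + 0.63*l - 4.6))/(2.9*l^2 + 0.63*l - 4.6)^3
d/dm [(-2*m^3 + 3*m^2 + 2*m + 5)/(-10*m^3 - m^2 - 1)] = 2*(16*m^4 + 20*m^3 + 79*m^2 + 2*m - 1)/(100*m^6 + 20*m^5 + m^4 + 20*m^3 + 2*m^2 + 1)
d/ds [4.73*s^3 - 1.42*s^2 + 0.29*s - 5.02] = 14.19*s^2 - 2.84*s + 0.29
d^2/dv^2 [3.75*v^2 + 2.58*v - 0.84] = 7.50000000000000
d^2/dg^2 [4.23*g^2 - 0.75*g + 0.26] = 8.46000000000000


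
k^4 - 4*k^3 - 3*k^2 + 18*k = k*(k - 3)^2*(k + 2)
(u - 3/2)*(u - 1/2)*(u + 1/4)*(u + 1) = u^4 - 3*u^3/4 - 3*u^2/2 + 7*u/16 + 3/16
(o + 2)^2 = o^2 + 4*o + 4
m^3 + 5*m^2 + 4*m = m*(m + 1)*(m + 4)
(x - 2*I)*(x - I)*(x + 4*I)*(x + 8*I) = x^4 + 9*I*x^3 + 2*x^2 + 72*I*x + 64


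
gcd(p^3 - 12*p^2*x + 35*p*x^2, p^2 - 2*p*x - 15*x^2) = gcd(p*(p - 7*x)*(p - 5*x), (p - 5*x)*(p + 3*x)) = -p + 5*x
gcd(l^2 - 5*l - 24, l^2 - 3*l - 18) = l + 3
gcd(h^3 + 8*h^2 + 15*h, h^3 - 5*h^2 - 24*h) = h^2 + 3*h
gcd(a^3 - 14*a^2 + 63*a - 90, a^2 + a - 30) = a - 5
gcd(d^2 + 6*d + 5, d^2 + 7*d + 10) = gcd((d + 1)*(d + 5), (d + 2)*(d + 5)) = d + 5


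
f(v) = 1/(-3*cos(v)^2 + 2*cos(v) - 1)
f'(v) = (-6*sin(v)*cos(v) + 2*sin(v))/(-3*cos(v)^2 + 2*cos(v) - 1)^2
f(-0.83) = -0.98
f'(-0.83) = 1.46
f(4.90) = -1.37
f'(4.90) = -1.62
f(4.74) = -1.06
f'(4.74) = -2.04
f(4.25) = -0.40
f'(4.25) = -0.68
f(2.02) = -0.41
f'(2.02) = 0.70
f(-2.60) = -0.20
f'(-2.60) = -0.15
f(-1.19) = -1.49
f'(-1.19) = 0.47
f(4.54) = -0.70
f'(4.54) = -1.46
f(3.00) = -0.17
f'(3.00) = 0.03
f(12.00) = -0.69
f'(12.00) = 0.78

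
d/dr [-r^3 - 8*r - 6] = -3*r^2 - 8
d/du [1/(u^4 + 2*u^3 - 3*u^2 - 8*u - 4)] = 2*(-2*u^3 - 3*u^2 + 3*u + 4)/(-u^4 - 2*u^3 + 3*u^2 + 8*u + 4)^2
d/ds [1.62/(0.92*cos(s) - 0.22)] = 1.4904*sin(s)/(0.92*cos(s) - 0.22)^2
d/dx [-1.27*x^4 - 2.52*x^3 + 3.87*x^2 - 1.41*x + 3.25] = -5.08*x^3 - 7.56*x^2 + 7.74*x - 1.41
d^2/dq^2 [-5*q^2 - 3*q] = -10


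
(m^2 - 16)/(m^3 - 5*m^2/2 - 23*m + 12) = 2*(m - 4)/(2*m^2 - 13*m + 6)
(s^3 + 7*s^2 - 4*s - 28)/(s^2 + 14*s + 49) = (s^2 - 4)/(s + 7)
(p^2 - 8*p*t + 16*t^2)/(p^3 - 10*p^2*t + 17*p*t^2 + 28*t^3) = (p - 4*t)/(p^2 - 6*p*t - 7*t^2)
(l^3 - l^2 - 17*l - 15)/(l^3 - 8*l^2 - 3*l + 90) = (l + 1)/(l - 6)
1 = 1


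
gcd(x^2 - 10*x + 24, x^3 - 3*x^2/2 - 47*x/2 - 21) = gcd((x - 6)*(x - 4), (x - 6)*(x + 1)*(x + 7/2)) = x - 6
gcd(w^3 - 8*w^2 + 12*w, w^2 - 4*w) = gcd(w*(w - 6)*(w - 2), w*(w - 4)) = w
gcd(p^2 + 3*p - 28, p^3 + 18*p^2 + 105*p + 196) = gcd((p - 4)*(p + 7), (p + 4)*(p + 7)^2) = p + 7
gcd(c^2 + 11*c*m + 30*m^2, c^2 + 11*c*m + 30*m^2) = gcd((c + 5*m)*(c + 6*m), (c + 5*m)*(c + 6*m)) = c^2 + 11*c*m + 30*m^2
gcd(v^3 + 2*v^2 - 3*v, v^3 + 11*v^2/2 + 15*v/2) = v^2 + 3*v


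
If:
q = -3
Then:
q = -3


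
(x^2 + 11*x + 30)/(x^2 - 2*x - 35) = (x + 6)/(x - 7)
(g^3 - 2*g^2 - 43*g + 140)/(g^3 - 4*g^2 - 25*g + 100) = (g + 7)/(g + 5)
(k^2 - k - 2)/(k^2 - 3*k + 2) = (k + 1)/(k - 1)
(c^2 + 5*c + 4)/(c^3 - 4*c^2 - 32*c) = (c + 1)/(c*(c - 8))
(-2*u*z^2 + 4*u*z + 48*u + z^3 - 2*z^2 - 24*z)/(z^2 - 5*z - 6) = (-2*u*z - 8*u + z^2 + 4*z)/(z + 1)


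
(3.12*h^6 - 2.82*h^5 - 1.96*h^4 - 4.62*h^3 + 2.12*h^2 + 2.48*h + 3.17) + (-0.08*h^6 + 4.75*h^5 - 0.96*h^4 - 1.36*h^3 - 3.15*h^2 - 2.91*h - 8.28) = 3.04*h^6 + 1.93*h^5 - 2.92*h^4 - 5.98*h^3 - 1.03*h^2 - 0.43*h - 5.11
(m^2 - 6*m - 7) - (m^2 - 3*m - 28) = 21 - 3*m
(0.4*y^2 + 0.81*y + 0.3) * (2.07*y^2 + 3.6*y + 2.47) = 0.828*y^4 + 3.1167*y^3 + 4.525*y^2 + 3.0807*y + 0.741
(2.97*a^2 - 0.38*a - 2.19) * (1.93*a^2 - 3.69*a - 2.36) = 5.7321*a^4 - 11.6927*a^3 - 9.8337*a^2 + 8.9779*a + 5.1684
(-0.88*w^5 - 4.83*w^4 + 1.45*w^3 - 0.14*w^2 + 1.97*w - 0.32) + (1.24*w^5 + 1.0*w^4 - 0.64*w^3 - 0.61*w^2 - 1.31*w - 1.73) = 0.36*w^5 - 3.83*w^4 + 0.81*w^3 - 0.75*w^2 + 0.66*w - 2.05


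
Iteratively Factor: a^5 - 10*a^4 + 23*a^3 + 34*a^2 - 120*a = (a - 5)*(a^4 - 5*a^3 - 2*a^2 + 24*a) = (a - 5)*(a + 2)*(a^3 - 7*a^2 + 12*a) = a*(a - 5)*(a + 2)*(a^2 - 7*a + 12) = a*(a - 5)*(a - 4)*(a + 2)*(a - 3)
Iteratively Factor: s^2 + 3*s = (s + 3)*(s)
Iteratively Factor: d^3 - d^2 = (d - 1)*(d^2) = d*(d - 1)*(d)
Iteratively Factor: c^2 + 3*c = (c)*(c + 3)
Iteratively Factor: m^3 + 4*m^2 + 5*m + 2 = (m + 1)*(m^2 + 3*m + 2) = (m + 1)*(m + 2)*(m + 1)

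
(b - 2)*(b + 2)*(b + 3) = b^3 + 3*b^2 - 4*b - 12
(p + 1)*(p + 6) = p^2 + 7*p + 6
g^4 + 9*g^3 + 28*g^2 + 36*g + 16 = (g + 1)*(g + 2)^2*(g + 4)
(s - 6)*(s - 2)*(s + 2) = s^3 - 6*s^2 - 4*s + 24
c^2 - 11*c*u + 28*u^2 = (c - 7*u)*(c - 4*u)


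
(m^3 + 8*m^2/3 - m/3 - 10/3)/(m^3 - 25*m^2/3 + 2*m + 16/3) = (3*m^2 + 11*m + 10)/(3*m^2 - 22*m - 16)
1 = 1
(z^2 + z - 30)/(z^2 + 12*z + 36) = (z - 5)/(z + 6)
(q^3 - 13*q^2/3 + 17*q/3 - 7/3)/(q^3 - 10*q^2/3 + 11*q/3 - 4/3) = (3*q - 7)/(3*q - 4)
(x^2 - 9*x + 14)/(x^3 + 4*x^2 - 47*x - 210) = (x - 2)/(x^2 + 11*x + 30)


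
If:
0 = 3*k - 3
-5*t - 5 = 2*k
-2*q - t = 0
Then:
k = 1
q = 7/10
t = -7/5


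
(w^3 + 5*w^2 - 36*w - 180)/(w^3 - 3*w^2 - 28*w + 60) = (w + 6)/(w - 2)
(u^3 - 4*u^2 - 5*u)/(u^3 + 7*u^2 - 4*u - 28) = u*(u^2 - 4*u - 5)/(u^3 + 7*u^2 - 4*u - 28)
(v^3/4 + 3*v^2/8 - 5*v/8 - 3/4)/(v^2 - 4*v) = (2*v^3 + 3*v^2 - 5*v - 6)/(8*v*(v - 4))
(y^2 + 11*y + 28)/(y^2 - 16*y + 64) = (y^2 + 11*y + 28)/(y^2 - 16*y + 64)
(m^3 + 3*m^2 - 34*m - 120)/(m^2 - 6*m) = m + 9 + 20/m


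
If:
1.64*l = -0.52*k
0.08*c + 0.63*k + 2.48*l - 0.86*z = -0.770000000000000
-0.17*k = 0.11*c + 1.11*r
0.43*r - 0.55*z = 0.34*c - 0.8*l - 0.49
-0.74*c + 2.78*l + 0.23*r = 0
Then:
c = -0.01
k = 0.01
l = -0.00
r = -0.00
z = 0.89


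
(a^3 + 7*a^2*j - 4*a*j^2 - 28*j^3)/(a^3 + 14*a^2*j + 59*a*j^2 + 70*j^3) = (a - 2*j)/(a + 5*j)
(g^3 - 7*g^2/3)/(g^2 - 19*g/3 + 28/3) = g^2/(g - 4)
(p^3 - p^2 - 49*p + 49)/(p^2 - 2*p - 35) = (p^2 + 6*p - 7)/(p + 5)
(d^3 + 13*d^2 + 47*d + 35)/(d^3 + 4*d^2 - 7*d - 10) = (d + 7)/(d - 2)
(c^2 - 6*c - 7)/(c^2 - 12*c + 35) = (c + 1)/(c - 5)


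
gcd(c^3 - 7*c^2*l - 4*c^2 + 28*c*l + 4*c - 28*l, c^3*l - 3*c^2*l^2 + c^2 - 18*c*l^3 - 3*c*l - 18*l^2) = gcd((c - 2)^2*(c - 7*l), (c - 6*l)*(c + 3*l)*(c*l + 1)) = 1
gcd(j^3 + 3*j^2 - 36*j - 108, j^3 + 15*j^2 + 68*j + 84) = j + 6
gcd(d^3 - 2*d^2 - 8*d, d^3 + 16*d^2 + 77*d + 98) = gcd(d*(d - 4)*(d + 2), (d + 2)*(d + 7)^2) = d + 2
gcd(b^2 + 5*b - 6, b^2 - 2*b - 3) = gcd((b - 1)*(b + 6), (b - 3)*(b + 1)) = 1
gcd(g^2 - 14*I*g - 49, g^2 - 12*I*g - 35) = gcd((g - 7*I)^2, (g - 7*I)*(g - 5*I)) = g - 7*I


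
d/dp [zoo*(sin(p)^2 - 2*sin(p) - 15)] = zoo*(sin(p) - 1)*cos(p)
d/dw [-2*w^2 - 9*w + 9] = -4*w - 9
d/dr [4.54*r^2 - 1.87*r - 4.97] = 9.08*r - 1.87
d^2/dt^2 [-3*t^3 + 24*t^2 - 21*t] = 48 - 18*t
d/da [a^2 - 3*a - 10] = 2*a - 3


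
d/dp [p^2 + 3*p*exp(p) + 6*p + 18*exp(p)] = 3*p*exp(p) + 2*p + 21*exp(p) + 6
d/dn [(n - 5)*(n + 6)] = 2*n + 1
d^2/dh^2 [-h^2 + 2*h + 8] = -2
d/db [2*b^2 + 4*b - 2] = 4*b + 4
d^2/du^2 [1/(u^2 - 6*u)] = 2*(-u*(u - 6) + 4*(u - 3)^2)/(u^3*(u - 6)^3)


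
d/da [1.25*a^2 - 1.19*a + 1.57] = 2.5*a - 1.19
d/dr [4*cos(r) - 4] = -4*sin(r)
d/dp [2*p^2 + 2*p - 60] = 4*p + 2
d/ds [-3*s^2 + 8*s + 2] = 8 - 6*s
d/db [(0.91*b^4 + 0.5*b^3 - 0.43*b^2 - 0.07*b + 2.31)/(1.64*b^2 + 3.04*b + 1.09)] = (2.9848*b^5 + 9.1192*b^4 + 7.0076*b^3 + 0.4426*b^2 - 8.5142*b - 7.0987)/(2.6896*b^4 + 9.9712*b^3 + 12.8168*b^2 + 6.6272*b + 1.1881)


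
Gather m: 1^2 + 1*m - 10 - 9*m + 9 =-8*m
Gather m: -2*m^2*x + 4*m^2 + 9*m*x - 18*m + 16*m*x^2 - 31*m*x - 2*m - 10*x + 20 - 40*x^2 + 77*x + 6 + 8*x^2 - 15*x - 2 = m^2*(4 - 2*x) + m*(16*x^2 - 22*x - 20) - 32*x^2 + 52*x + 24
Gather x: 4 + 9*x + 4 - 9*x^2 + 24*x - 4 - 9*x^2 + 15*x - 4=-18*x^2 + 48*x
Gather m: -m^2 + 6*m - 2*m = -m^2 + 4*m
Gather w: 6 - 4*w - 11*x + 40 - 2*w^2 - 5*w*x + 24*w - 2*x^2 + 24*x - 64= -2*w^2 + w*(20 - 5*x) - 2*x^2 + 13*x - 18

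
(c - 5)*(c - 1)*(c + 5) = c^3 - c^2 - 25*c + 25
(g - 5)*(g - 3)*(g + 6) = g^3 - 2*g^2 - 33*g + 90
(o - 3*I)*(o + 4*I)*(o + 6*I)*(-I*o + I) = -I*o^4 + 7*o^3 + I*o^3 - 7*o^2 - 6*I*o^2 + 72*o + 6*I*o - 72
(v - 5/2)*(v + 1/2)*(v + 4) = v^3 + 2*v^2 - 37*v/4 - 5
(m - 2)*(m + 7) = m^2 + 5*m - 14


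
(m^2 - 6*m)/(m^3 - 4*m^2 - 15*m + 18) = m/(m^2 + 2*m - 3)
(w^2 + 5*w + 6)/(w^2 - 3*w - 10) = (w + 3)/(w - 5)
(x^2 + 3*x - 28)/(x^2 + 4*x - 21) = (x - 4)/(x - 3)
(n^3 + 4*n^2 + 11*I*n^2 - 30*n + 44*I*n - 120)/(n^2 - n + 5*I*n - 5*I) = (n^2 + n*(4 + 6*I) + 24*I)/(n - 1)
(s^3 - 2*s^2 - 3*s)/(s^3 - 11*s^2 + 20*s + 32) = s*(s - 3)/(s^2 - 12*s + 32)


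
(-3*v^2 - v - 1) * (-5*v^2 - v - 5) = 15*v^4 + 8*v^3 + 21*v^2 + 6*v + 5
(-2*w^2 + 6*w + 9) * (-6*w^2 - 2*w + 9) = 12*w^4 - 32*w^3 - 84*w^2 + 36*w + 81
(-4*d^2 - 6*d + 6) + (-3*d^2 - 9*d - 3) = -7*d^2 - 15*d + 3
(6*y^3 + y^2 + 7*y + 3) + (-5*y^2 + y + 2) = 6*y^3 - 4*y^2 + 8*y + 5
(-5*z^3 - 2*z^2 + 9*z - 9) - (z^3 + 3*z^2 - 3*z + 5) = -6*z^3 - 5*z^2 + 12*z - 14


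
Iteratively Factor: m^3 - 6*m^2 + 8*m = (m)*(m^2 - 6*m + 8) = m*(m - 4)*(m - 2)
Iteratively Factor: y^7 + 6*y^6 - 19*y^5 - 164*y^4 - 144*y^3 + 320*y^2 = (y)*(y^6 + 6*y^5 - 19*y^4 - 164*y^3 - 144*y^2 + 320*y) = y*(y - 5)*(y^5 + 11*y^4 + 36*y^3 + 16*y^2 - 64*y) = y*(y - 5)*(y + 4)*(y^4 + 7*y^3 + 8*y^2 - 16*y) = y*(y - 5)*(y + 4)^2*(y^3 + 3*y^2 - 4*y) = y*(y - 5)*(y + 4)^3*(y^2 - y) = y*(y - 5)*(y - 1)*(y + 4)^3*(y)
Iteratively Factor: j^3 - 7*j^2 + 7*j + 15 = (j - 3)*(j^2 - 4*j - 5) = (j - 5)*(j - 3)*(j + 1)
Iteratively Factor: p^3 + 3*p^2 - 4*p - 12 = (p + 2)*(p^2 + p - 6) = (p - 2)*(p + 2)*(p + 3)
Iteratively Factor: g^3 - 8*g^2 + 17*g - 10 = (g - 1)*(g^2 - 7*g + 10) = (g - 2)*(g - 1)*(g - 5)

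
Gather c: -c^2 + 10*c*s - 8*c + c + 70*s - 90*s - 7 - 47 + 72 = -c^2 + c*(10*s - 7) - 20*s + 18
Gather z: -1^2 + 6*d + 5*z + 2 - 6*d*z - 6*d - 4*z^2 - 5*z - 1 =-6*d*z - 4*z^2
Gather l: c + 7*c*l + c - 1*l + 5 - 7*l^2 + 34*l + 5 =2*c - 7*l^2 + l*(7*c + 33) + 10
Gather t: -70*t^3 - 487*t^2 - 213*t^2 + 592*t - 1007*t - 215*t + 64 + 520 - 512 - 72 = -70*t^3 - 700*t^2 - 630*t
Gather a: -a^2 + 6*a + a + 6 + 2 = -a^2 + 7*a + 8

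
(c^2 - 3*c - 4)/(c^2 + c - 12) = (c^2 - 3*c - 4)/(c^2 + c - 12)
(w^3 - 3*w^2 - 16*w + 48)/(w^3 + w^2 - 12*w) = (w - 4)/w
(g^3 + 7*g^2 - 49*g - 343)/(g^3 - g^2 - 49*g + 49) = (g + 7)/(g - 1)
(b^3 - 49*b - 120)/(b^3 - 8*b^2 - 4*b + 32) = (b^2 + 8*b + 15)/(b^2 - 4)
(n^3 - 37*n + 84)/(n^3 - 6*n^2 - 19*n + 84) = (n^2 + 3*n - 28)/(n^2 - 3*n - 28)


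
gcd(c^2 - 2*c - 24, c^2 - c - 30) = c - 6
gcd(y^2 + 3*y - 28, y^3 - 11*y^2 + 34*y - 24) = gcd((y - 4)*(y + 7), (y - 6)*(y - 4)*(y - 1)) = y - 4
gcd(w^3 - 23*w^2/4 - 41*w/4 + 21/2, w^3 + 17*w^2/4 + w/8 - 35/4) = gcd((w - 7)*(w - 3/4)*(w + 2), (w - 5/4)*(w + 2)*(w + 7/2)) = w + 2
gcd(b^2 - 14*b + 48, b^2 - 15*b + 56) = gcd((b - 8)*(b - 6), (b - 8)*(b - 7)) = b - 8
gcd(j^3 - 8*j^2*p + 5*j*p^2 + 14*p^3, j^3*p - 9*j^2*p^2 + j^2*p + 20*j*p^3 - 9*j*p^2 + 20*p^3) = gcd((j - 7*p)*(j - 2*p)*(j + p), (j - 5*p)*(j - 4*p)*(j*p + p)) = 1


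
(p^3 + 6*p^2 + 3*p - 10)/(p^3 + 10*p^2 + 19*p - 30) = (p + 2)/(p + 6)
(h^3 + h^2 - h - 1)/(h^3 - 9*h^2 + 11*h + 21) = (h^2 - 1)/(h^2 - 10*h + 21)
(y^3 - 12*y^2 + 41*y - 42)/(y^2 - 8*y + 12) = (y^2 - 10*y + 21)/(y - 6)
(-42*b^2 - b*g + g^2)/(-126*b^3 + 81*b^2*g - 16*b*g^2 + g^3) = (6*b + g)/(18*b^2 - 9*b*g + g^2)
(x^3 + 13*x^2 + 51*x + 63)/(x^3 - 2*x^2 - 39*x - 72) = (x + 7)/(x - 8)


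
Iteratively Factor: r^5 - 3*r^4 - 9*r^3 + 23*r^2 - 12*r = (r + 3)*(r^4 - 6*r^3 + 9*r^2 - 4*r) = (r - 1)*(r + 3)*(r^3 - 5*r^2 + 4*r) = r*(r - 1)*(r + 3)*(r^2 - 5*r + 4) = r*(r - 1)^2*(r + 3)*(r - 4)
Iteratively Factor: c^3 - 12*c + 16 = (c - 2)*(c^2 + 2*c - 8) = (c - 2)^2*(c + 4)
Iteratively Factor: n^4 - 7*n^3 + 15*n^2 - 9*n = (n)*(n^3 - 7*n^2 + 15*n - 9) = n*(n - 3)*(n^2 - 4*n + 3) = n*(n - 3)*(n - 1)*(n - 3)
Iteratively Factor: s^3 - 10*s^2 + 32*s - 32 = (s - 2)*(s^2 - 8*s + 16) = (s - 4)*(s - 2)*(s - 4)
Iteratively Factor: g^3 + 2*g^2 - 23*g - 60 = (g - 5)*(g^2 + 7*g + 12) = (g - 5)*(g + 3)*(g + 4)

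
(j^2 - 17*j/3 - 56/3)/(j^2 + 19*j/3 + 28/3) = (j - 8)/(j + 4)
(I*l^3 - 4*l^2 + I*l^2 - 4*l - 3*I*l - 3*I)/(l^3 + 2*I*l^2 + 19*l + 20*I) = (I*l^2 + l*(-3 + I) - 3)/(l^2 + I*l + 20)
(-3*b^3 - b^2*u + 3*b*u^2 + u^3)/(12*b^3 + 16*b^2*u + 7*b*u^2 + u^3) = (-b^2 + u^2)/(4*b^2 + 4*b*u + u^2)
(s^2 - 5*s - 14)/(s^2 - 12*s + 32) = (s^2 - 5*s - 14)/(s^2 - 12*s + 32)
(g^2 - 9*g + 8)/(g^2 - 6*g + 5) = (g - 8)/(g - 5)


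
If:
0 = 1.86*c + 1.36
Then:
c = -0.73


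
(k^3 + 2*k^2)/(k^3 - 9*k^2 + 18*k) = k*(k + 2)/(k^2 - 9*k + 18)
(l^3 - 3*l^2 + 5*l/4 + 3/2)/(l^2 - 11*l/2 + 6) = (l^2 - 3*l/2 - 1)/(l - 4)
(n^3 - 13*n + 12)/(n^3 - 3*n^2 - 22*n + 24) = (n - 3)/(n - 6)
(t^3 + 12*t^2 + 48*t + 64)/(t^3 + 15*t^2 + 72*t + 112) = (t + 4)/(t + 7)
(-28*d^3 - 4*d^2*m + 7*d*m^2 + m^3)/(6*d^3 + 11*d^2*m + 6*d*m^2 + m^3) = (-14*d^2 + 5*d*m + m^2)/(3*d^2 + 4*d*m + m^2)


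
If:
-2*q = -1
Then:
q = 1/2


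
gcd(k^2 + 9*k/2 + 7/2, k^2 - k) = 1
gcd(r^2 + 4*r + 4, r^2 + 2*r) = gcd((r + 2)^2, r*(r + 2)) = r + 2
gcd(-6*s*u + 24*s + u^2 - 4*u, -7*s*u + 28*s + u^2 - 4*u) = u - 4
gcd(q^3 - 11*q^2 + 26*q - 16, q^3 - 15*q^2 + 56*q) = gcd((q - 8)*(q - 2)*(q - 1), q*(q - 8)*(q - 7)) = q - 8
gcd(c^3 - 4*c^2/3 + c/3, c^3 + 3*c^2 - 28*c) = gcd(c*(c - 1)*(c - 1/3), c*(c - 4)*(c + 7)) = c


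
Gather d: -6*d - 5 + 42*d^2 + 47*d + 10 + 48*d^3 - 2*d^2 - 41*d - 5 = 48*d^3 + 40*d^2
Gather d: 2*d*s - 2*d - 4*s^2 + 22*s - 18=d*(2*s - 2) - 4*s^2 + 22*s - 18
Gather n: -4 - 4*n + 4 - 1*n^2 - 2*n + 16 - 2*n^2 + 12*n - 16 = -3*n^2 + 6*n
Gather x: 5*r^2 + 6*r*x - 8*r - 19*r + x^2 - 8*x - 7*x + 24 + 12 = 5*r^2 - 27*r + x^2 + x*(6*r - 15) + 36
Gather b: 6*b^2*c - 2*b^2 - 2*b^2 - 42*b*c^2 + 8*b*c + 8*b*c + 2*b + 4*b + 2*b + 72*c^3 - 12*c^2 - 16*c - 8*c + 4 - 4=b^2*(6*c - 4) + b*(-42*c^2 + 16*c + 8) + 72*c^3 - 12*c^2 - 24*c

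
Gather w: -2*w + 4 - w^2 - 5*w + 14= -w^2 - 7*w + 18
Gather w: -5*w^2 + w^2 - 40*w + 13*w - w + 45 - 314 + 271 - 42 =-4*w^2 - 28*w - 40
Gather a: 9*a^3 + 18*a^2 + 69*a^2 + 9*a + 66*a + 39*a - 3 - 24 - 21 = 9*a^3 + 87*a^2 + 114*a - 48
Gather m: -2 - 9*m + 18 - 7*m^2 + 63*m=-7*m^2 + 54*m + 16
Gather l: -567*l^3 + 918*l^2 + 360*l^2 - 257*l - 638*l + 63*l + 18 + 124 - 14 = -567*l^3 + 1278*l^2 - 832*l + 128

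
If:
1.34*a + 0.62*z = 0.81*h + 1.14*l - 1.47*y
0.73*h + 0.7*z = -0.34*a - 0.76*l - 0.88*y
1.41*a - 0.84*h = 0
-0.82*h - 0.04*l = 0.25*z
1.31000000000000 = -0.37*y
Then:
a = -1.43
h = -2.40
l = -0.24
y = -3.54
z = 7.91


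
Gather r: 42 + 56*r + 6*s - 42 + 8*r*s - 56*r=8*r*s + 6*s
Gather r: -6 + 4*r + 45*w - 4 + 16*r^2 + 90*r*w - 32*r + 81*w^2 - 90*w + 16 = 16*r^2 + r*(90*w - 28) + 81*w^2 - 45*w + 6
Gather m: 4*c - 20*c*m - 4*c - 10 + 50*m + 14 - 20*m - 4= m*(30 - 20*c)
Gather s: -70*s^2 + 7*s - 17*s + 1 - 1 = -70*s^2 - 10*s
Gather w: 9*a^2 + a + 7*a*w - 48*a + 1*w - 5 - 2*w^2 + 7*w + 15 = 9*a^2 - 47*a - 2*w^2 + w*(7*a + 8) + 10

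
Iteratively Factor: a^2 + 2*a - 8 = (a - 2)*(a + 4)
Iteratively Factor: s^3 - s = (s + 1)*(s^2 - s) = s*(s + 1)*(s - 1)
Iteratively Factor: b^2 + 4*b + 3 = (b + 1)*(b + 3)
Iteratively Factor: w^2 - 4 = (w - 2)*(w + 2)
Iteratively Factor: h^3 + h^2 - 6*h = (h + 3)*(h^2 - 2*h) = (h - 2)*(h + 3)*(h)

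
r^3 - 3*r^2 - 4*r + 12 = (r - 3)*(r - 2)*(r + 2)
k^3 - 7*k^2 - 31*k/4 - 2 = (k - 8)*(k + 1/2)^2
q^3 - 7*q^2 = q^2*(q - 7)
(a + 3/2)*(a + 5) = a^2 + 13*a/2 + 15/2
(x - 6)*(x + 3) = x^2 - 3*x - 18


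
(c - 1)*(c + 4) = c^2 + 3*c - 4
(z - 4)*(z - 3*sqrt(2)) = z^2 - 3*sqrt(2)*z - 4*z + 12*sqrt(2)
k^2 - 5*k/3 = k*(k - 5/3)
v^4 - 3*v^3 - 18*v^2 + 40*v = v*(v - 5)*(v - 2)*(v + 4)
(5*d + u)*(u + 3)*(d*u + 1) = 5*d^2*u^2 + 15*d^2*u + d*u^3 + 3*d*u^2 + 5*d*u + 15*d + u^2 + 3*u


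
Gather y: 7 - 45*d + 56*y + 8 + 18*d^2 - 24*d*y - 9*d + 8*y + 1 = 18*d^2 - 54*d + y*(64 - 24*d) + 16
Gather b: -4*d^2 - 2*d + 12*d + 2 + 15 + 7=-4*d^2 + 10*d + 24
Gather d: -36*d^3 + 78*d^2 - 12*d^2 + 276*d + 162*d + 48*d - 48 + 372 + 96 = -36*d^3 + 66*d^2 + 486*d + 420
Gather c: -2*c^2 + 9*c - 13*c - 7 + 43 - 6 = -2*c^2 - 4*c + 30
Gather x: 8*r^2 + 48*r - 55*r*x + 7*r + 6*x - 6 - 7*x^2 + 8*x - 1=8*r^2 + 55*r - 7*x^2 + x*(14 - 55*r) - 7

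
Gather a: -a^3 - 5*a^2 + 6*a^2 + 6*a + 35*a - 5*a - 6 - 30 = -a^3 + a^2 + 36*a - 36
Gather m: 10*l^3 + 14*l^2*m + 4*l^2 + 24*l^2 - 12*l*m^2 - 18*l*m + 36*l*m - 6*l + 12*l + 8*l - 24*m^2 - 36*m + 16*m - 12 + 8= 10*l^3 + 28*l^2 + 14*l + m^2*(-12*l - 24) + m*(14*l^2 + 18*l - 20) - 4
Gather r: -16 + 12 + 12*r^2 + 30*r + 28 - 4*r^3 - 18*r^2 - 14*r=-4*r^3 - 6*r^2 + 16*r + 24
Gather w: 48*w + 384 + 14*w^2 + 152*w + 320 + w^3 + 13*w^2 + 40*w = w^3 + 27*w^2 + 240*w + 704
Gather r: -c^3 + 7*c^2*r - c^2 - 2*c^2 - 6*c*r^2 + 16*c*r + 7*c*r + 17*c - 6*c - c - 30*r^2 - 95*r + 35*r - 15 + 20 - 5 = -c^3 - 3*c^2 + 10*c + r^2*(-6*c - 30) + r*(7*c^2 + 23*c - 60)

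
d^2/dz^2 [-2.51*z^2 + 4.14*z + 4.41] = -5.02000000000000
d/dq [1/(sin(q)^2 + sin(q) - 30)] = -(2*sin(q) + 1)*cos(q)/(sin(q)^2 + sin(q) - 30)^2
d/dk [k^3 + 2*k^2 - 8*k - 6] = 3*k^2 + 4*k - 8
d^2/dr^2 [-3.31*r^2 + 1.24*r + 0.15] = -6.62000000000000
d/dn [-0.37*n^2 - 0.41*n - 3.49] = -0.74*n - 0.41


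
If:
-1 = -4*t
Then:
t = 1/4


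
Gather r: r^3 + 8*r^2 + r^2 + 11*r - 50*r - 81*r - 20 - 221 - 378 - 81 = r^3 + 9*r^2 - 120*r - 700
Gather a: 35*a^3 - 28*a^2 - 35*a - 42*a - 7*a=35*a^3 - 28*a^2 - 84*a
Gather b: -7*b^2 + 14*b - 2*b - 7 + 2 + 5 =-7*b^2 + 12*b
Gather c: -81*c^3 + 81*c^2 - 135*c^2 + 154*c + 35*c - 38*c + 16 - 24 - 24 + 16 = -81*c^3 - 54*c^2 + 151*c - 16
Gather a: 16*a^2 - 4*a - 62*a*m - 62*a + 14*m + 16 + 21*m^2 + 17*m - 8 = 16*a^2 + a*(-62*m - 66) + 21*m^2 + 31*m + 8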